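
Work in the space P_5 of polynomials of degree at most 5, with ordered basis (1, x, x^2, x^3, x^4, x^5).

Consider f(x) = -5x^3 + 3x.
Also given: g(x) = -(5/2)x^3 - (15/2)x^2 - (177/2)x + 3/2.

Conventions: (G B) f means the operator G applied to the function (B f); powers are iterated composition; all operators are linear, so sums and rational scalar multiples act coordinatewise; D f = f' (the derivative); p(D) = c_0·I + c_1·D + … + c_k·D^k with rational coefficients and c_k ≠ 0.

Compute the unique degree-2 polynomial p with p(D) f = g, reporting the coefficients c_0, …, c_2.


D^0 f = -5x^3 + 3x
D^1 f = -15x^2 + 3
D^2 f = -30x
matching coefficients of g against c_0 f + c_1 Df + … from the top degree down determines the c_i
solution: c_0 = 1/2, c_1 = 1/2, c_2 = 3

p(D) = (1/2)·I + (1/2)·D + 3·D^2, i.e. c_0 = 1/2, c_1 = 1/2, c_2 = 3


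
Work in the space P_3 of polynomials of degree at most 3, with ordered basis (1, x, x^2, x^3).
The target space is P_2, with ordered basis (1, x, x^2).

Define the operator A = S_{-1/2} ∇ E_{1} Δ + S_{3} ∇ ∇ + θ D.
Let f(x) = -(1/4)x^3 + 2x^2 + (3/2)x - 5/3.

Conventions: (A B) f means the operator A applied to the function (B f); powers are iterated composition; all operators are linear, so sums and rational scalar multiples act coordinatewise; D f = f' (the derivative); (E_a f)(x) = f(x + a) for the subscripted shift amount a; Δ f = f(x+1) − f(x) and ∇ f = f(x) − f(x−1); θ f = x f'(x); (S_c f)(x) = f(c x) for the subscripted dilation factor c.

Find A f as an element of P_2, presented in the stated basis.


Δ f = -(3/4)x^2 + (13/4)x + 13/4
E_{1} Δ f = -(3/4)x^2 + (7/4)x + 23/4
∇ E_{1} Δ f = -(3/2)x + 5/2
S_{-1/2} (∇ E_{1}) Δ f = (3/4)x + 5/2
∇ f = -(3/4)x^2 + (19/4)x - 3/4
∇ ∇ f = -(3/2)x + 11/2
S_{3} (∇ ∇) f = -(9/2)x + 11/2
D f = -(3/4)x^2 + 4x + 3/2
θ D f = -(3/2)x^2 + 4x
(S_{-1/2} ∇ E_{1} Δ + S_{3} ∇ ∇ + θ D) f = -(3/2)x^2 + (1/4)x + 8

the result is g(x) = -(3/2)x^2 + (1/4)x + 8


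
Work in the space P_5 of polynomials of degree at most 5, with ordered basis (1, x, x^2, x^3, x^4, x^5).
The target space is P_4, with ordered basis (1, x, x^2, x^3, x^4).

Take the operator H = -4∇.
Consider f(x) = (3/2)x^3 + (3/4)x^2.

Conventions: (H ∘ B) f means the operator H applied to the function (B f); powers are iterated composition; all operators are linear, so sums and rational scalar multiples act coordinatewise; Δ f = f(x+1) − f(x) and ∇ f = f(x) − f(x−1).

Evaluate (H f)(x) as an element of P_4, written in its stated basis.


the result is g(x) = -18x^2 + 12x - 3

∇ f = (9/2)x^2 - 3x + 3/4
(-4∇) f = -18x^2 + 12x - 3


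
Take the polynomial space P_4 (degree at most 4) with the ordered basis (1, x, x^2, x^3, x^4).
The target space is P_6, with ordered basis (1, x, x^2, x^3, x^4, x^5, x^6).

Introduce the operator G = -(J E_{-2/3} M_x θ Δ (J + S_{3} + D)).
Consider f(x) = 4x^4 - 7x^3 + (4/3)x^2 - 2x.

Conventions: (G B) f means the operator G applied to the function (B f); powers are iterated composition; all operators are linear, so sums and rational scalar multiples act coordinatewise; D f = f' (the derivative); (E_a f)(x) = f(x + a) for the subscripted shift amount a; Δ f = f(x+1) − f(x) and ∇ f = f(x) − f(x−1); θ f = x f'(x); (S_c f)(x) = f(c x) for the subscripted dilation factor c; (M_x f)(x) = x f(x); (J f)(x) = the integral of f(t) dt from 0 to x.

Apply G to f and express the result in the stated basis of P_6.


J f = (4/5)x^5 - (7/4)x^4 + (4/9)x^3 - x^2
S_{3} f = 324x^4 - 189x^3 + 12x^2 - 6x
D f = 16x^3 - 21x^2 + (8/3)x - 2
(J + S_{3} + D) f = (4/5)x^5 + (1289/4)x^4 - (1553/9)x^3 - 10x^2 - (10/3)x - 2
Δ (J + S_{3} + D) f = 4x^4 + 1297x^3 + (8543/6)x^2 + (2266/3)x + 24689/180
θ Δ (J + S_{3} + D) f = 16x^4 + 3891x^3 + (8543/3)x^2 + (2266/3)x
M_x θ Δ (J + S_{3} + D) f = 16x^5 + 3891x^4 + (8543/3)x^3 + (2266/3)x^2
E_{-2/3} (M_x θ Δ) (J + S_{3} + D) f = 16x^5 + (11513/3)x^4 - (67115/9)x^3 + (145492/27)x^2 - (146284/81)x + 62800/243
J E_{-2/3} (M_x θ Δ) (J + S_{3} + D) f = (8/3)x^6 + (11513/15)x^5 - (67115/36)x^4 + (145492/81)x^3 - (73142/81)x^2 + (62800/243)x
(-(J E_{-2/3} M_x θ Δ (J + S_{3} + D))) f = -(8/3)x^6 - (11513/15)x^5 + (67115/36)x^4 - (145492/81)x^3 + (73142/81)x^2 - (62800/243)x

the result is g(x) = -(8/3)x^6 - (11513/15)x^5 + (67115/36)x^4 - (145492/81)x^3 + (73142/81)x^2 - (62800/243)x


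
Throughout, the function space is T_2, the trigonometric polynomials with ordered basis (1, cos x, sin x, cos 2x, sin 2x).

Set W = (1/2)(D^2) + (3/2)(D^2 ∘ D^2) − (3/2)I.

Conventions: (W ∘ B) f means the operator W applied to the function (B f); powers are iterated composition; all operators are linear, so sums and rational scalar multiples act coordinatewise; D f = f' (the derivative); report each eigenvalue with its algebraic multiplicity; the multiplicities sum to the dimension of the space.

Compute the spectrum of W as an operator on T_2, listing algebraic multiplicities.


image of 1: -3/2
image of cos x: -(1/2)cos x
image of sin x: -(1/2)sin x
image of cos 2x: (41/2)cos 2x
image of sin 2x: (41/2)sin 2x
the matrix is diagonal; its diagonal is (-3/2, -1/2, -1/2, 41/2, 41/2)
for a triangular matrix the eigenvalues are the diagonal entries, with algebraic multiplicity their repetition count

λ = -3/2 (multiplicity 1), λ = -1/2 (multiplicity 2), λ = 41/2 (multiplicity 2)


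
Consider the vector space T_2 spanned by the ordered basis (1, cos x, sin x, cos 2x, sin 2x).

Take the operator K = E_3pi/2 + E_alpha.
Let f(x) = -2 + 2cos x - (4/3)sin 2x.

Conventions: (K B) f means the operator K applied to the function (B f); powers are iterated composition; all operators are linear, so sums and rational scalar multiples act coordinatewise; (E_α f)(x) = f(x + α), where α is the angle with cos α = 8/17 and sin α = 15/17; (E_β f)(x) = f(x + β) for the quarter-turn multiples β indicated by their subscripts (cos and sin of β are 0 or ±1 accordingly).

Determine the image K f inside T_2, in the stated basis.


the image equals g(x) = -4 + (16/17)cos x + (4/17)sin x - (320/289)cos 2x + (600/289)sin 2x

E_3pi/2 f = -2 + 2sin x + (4/3)sin 2x
E_alpha f = -2 + (16/17)cos x - (30/17)sin x - (320/289)cos 2x + (644/867)sin 2x
(E_3pi/2 + E_alpha) f = -4 + (16/17)cos x + (4/17)sin x - (320/289)cos 2x + (600/289)sin 2x


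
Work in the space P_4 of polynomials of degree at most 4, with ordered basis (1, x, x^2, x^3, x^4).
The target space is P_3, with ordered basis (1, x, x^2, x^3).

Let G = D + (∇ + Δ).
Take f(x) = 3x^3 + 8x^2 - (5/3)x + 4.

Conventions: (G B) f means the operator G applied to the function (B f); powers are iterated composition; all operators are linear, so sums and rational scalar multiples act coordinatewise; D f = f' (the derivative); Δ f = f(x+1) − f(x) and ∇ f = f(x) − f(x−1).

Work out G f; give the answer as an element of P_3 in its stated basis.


the result is g(x) = 27x^2 + 48x + 1

D f = 9x^2 + 16x - 5/3
∇ f = 9x^2 + 7x - 20/3
Δ f = 9x^2 + 25x + 28/3
(∇ + Δ) f = 18x^2 + 32x + 8/3
(D + (∇ + Δ)) f = 27x^2 + 48x + 1


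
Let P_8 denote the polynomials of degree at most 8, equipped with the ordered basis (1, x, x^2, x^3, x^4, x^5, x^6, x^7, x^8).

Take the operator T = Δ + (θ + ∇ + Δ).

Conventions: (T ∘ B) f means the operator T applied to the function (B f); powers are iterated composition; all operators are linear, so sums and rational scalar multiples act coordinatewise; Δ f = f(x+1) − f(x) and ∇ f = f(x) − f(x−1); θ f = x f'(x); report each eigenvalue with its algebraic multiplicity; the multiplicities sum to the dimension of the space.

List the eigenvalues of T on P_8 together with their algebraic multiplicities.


λ = 0 (multiplicity 1), λ = 1 (multiplicity 1), λ = 2 (multiplicity 1), λ = 3 (multiplicity 1), λ = 4 (multiplicity 1), λ = 5 (multiplicity 1), λ = 6 (multiplicity 1), λ = 7 (multiplicity 1), λ = 8 (multiplicity 1)

image of 1: 0
image of x: x + 3
image of x^2: 2x^2 + 6x + 1
image of x^3: 3x^3 + 9x^2 + 3x + 3
image of x^4: 4x^4 + 12x^3 + 6x^2 + 12x + 1
image of x^5: 5x^5 + 15x^4 + 10x^3 + 30x^2 + 5x + 3
image of x^6: 6x^6 + 18x^5 + 15x^4 + 60x^3 + 15x^2 + 18x + 1
image of x^7: 7x^7 + 21x^6 + 21x^5 + 105x^4 + 35x^3 + 63x^2 + 7x + 3
image of x^8: 8x^8 + 24x^7 + 28x^6 + 168x^5 + 70x^4 + 168x^3 + 28x^2 + 24x + 1
the matrix is upper triangular; its diagonal is (0, 1, 2, 3, 4, 5, 6, 7, 8)
for a triangular matrix the eigenvalues are the diagonal entries, with algebraic multiplicity their repetition count


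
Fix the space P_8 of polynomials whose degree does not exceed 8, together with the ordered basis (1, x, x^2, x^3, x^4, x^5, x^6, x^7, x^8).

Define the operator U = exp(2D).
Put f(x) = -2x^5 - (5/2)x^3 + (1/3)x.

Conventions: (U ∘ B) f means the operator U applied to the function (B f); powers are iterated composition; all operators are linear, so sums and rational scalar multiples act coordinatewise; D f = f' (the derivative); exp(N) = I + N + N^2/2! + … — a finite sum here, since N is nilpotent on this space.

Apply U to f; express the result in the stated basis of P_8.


g(x) = -2x^5 - 20x^4 - (165/2)x^3 - 175x^2 - (569/3)x - 250/3

order-1 term: -20x^4 - 15x^2 + 2/3
order-2 term: -80x^3 - 30x
order-3 term: -160x^2 - 20
order-4 term: -160x
order-5 term: -64
the series for exp(2D) f terminates at order 5
exp(2D) f = -2x^5 - 20x^4 - (165/2)x^3 - 175x^2 - (569/3)x - 250/3


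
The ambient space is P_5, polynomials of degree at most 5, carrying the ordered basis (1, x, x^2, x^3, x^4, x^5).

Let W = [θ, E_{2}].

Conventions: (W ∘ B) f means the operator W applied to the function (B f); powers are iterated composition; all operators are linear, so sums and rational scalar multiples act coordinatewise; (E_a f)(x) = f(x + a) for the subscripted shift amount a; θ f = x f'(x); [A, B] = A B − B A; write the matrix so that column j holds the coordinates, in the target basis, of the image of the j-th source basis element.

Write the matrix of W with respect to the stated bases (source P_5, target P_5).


image of 1: 0
image of x: -2
image of x^2: -4x - 8
image of x^3: -6x^2 - 24x - 24
image of x^4: -8x^3 - 48x^2 - 96x - 64
image of x^5: -10x^4 - 80x^3 - 240x^2 - 320x - 160
each image's coordinates form column j of the matrix

the matrix is [[0, -2, -8, -24, -64, -160]; [0, 0, -4, -24, -96, -320]; [0, 0, 0, -6, -48, -240]; [0, 0, 0, 0, -8, -80]; [0, 0, 0, 0, 0, -10]; [0, 0, 0, 0, 0, 0]] (rows listed top to bottom)


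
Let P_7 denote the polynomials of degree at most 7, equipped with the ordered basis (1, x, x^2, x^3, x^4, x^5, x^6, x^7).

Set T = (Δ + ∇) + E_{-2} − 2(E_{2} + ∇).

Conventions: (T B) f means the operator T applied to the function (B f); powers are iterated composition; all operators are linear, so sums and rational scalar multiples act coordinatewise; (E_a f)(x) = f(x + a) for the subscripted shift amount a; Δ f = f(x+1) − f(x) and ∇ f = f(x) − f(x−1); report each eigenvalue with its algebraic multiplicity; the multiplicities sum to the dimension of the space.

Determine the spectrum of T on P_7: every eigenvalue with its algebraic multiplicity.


image of 1: -1
image of x: -x - 6
image of x^2: -x^2 - 12x - 2
image of x^3: -x^3 - 18x^2 - 6x - 24
image of x^4: -x^4 - 24x^3 - 12x^2 - 96x - 14
image of x^5: -x^5 - 30x^4 - 20x^3 - 240x^2 - 70x - 96
image of x^6: -x^6 - 36x^5 - 30x^4 - 480x^3 - 210x^2 - 576x - 62
image of x^7: -x^7 - 42x^6 - 42x^5 - 840x^4 - 490x^3 - 2016x^2 - 434x - 384
the matrix is upper triangular; its diagonal is (-1, -1, -1, -1, -1, -1, -1, -1)
for a triangular matrix the eigenvalues are the diagonal entries, with algebraic multiplicity their repetition count

λ = -1 (multiplicity 8)


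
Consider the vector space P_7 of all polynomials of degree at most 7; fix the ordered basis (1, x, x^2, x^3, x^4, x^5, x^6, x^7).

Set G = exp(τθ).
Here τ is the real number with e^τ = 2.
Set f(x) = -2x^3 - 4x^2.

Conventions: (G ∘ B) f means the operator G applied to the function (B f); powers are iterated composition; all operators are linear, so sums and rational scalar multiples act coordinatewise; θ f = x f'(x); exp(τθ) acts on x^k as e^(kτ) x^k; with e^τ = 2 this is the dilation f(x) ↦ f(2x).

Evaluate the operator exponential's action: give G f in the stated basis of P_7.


the result is g(x) = -16x^3 - 16x^2

exp(τθ) x^k = e^(kτ) x^k; with e^τ = 2 this sends x^k to 2^k x^k
x^2 ↦ 4 x^2
x^3 ↦ 8 x^3
applying this coordinatewise to f: exp(τθ) f = -16x^3 - 16x^2


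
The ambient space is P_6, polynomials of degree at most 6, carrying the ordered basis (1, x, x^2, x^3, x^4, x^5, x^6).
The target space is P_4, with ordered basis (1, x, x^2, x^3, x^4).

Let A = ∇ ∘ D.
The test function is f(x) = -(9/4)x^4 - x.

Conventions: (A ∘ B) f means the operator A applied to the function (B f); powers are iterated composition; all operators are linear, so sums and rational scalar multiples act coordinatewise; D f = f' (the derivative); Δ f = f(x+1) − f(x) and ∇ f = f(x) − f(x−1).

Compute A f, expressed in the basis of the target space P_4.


D f = -9x^3 - 1
∇ D f = -27x^2 + 27x - 9

the image equals g(x) = -27x^2 + 27x - 9


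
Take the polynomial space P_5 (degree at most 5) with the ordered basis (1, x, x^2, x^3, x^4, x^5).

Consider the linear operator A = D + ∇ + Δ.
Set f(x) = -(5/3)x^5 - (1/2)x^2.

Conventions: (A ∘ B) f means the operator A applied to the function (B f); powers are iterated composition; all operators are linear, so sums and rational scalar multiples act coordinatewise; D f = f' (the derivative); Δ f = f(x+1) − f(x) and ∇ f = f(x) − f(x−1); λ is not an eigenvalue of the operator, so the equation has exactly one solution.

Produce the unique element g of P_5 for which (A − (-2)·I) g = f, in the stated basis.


the result is g(x) = -(5/6)x^5 + (25/4)x^4 - (75/2)x^3 + (1061/6)x^2 - (1111/2)x + 10459/12

write g with unknown coordinates in the stated basis and equate coefficients in (A − (-2)·I) g = f
solving from the highest basis element down gives g = -(5/6)x^5 + (25/4)x^4 - (75/2)x^3 + (1061/6)x^2 - (1111/2)x + 10459/12
check: A g = -(25/2)x^4 + 75x^3 - (2125/6)x^2 + 1111x - 10459/6
so A g − (-2)·g = -(5/3)x^5 - (1/2)x^2 = f ✓


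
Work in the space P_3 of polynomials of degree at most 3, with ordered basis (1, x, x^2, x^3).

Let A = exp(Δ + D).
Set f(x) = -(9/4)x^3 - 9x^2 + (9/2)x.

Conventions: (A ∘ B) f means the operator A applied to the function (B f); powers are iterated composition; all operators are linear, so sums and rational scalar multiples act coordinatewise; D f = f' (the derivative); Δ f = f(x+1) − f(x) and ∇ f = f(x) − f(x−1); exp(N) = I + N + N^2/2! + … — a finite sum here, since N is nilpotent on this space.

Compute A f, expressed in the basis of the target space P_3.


the result is g(x) = -(9/4)x^3 - (45/2)x^2 - (261/4)x - 279/4

order-1 term: -(27/2)x^2 - (171/4)x - 9/4
order-2 term: -27x - 99/2
order-3 term: -18
the series for exp(Δ + D) f terminates at order 3
exp(Δ + D) f = -(9/4)x^3 - (45/2)x^2 - (261/4)x - 279/4


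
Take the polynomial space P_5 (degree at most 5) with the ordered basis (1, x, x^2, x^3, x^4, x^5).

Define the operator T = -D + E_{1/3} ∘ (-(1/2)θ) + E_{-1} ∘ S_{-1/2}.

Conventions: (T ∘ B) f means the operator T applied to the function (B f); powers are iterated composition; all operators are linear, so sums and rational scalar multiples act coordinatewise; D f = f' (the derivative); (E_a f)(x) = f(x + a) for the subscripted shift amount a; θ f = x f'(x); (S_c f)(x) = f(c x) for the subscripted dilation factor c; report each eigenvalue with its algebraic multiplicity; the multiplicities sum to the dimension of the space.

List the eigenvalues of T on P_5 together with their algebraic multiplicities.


λ = -81/32 (multiplicity 1), λ = -31/16 (multiplicity 1), λ = -13/8 (multiplicity 1), λ = -1 (multiplicity 1), λ = -3/4 (multiplicity 1), λ = 1 (multiplicity 1)

image of 1: 1
image of x: -x - 2/3
image of x^2: -(3/4)x^2 - (19/6)x + 5/36
image of x^3: -(13/8)x^3 - (33/8)x^2 - (7/8)x + 5/72
image of x^4: -(31/16)x^4 - (83/12)x^3 - (23/24)x^2 - (59/108)x + 49/1296
image of x^5: -(81/32)x^5 - (865/96)x^4 - (445/144)x^3 - (265/432)x^2 - (805/2592)x + 163/7776
the matrix is upper triangular; its diagonal is (1, -1, -3/4, -13/8, -31/16, -81/32)
for a triangular matrix the eigenvalues are the diagonal entries, with algebraic multiplicity their repetition count


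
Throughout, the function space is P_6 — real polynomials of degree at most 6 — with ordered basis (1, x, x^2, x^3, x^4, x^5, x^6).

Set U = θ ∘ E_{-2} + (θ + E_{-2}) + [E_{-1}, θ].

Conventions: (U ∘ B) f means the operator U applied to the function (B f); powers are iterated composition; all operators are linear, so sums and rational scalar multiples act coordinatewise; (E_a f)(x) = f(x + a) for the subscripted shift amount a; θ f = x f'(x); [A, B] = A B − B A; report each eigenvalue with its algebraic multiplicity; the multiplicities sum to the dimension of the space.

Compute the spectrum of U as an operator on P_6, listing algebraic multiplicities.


image of 1: 1
image of x: 3x - 3
image of x^2: 5x^2 - 10x + 6
image of x^3: 7x^3 - 21x^2 + 30x - 11
image of x^4: 9x^4 - 36x^3 + 84x^2 - 76x + 20
image of x^5: 11x^5 - 55x^4 + 180x^3 - 270x^2 + 180x - 37
image of x^6: 13x^6 - 78x^5 + 330x^4 - 700x^3 + 780x^2 - 414x + 70
the matrix is upper triangular; its diagonal is (1, 3, 5, 7, 9, 11, 13)
for a triangular matrix the eigenvalues are the diagonal entries, with algebraic multiplicity their repetition count

λ = 1 (multiplicity 1), λ = 3 (multiplicity 1), λ = 5 (multiplicity 1), λ = 7 (multiplicity 1), λ = 9 (multiplicity 1), λ = 11 (multiplicity 1), λ = 13 (multiplicity 1)


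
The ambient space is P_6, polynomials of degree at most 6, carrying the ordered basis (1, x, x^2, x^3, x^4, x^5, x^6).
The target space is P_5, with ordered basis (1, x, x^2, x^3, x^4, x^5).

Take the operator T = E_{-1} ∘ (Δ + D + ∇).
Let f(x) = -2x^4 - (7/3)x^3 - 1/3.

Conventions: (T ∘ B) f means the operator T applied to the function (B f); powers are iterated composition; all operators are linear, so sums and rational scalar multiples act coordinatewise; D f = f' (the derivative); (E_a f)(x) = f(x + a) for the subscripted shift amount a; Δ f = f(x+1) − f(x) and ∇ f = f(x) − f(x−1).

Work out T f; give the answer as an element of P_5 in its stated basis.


the image equals g(x) = -24x^3 + 51x^2 - 46x + 43/3

Δ f = -8x^3 - 19x^2 - 15x - 13/3
D f = -8x^3 - 7x^2
∇ f = -8x^3 + 5x^2 - x - 1/3
(Δ + D + ∇) f = -24x^3 - 21x^2 - 16x - 14/3
E_{-1} (Δ + D + ∇) f = -24x^3 + 51x^2 - 46x + 43/3


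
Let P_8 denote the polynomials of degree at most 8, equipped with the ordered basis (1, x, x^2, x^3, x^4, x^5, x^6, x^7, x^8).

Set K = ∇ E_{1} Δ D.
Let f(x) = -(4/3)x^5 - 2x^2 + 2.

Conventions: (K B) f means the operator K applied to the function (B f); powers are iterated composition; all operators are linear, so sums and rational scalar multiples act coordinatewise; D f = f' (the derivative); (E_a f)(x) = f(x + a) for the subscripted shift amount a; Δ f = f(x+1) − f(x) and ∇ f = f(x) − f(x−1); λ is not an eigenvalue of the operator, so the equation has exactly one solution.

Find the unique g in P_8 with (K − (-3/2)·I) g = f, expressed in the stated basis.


write g with unknown coordinates in the stated basis and equate coefficients in (K − (-3/2)·I) g = f
solving from the highest basis element down gives g = -(8/9)x^5 + (308/9)x^2 + (640/9)x + 1156/27
check: K g = -(160/3)x^2 - (320/3)x - 560/9
so K g − (-3/2)·g = -(4/3)x^5 - 2x^2 + 2 = f ✓

g(x) = -(8/9)x^5 + (308/9)x^2 + (640/9)x + 1156/27


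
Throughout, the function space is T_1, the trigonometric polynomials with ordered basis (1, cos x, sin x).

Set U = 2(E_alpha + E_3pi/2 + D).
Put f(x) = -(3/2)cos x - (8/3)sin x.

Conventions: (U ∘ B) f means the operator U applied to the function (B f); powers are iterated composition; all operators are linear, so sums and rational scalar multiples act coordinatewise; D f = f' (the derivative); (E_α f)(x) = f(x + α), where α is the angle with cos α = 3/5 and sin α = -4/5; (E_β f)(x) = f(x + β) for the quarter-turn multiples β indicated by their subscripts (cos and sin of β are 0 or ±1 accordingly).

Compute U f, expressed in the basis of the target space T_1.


E_alpha f = (37/30)cos x - (14/5)sin x
E_3pi/2 f = (8/3)cos x - (3/2)sin x
D f = -(8/3)cos x + (3/2)sin x
(E_alpha + E_3pi/2 + D) f = (37/30)cos x - (14/5)sin x
(2(E_alpha + E_3pi/2 + D)) f = (37/15)cos x - (28/5)sin x

g(x) = (37/15)cos x - (28/5)sin x


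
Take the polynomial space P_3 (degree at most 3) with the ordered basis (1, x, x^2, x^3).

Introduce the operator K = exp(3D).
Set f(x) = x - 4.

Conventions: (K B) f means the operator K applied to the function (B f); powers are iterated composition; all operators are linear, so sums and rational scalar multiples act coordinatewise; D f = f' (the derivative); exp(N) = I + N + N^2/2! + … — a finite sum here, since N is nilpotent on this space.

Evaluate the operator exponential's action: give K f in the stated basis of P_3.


the result is g(x) = x - 1

order-1 term: 3
the series for exp(3D) f terminates at order 1
exp(3D) f = x - 1


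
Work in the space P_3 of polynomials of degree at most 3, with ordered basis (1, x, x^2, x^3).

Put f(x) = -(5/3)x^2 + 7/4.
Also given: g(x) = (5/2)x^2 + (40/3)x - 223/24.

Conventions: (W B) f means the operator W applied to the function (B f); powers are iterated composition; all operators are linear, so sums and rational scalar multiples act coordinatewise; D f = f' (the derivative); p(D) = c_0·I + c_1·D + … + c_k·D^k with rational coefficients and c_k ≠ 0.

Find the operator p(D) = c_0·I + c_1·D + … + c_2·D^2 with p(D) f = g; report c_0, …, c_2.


p(D) = -(3/2)·I − 4·D + 2·D^2, i.e. c_0 = -3/2, c_1 = -4, c_2 = 2

D^0 f = -(5/3)x^2 + 7/4
D^1 f = -(10/3)x
D^2 f = -10/3
matching coefficients of g against c_0 f + c_1 Df + … from the top degree down determines the c_i
solution: c_0 = -3/2, c_1 = -4, c_2 = 2


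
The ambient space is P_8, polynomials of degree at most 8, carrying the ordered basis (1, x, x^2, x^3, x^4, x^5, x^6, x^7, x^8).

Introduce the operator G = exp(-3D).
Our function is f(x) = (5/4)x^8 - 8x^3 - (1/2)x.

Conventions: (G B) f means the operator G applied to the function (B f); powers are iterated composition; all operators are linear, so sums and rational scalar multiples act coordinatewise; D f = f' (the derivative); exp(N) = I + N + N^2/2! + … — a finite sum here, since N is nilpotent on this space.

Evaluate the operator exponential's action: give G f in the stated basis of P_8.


order-1 term: -30x^7 + 72x^2 + 3/2
order-2 term: 315x^6 - 216x
order-3 term: -1890x^5 + 216
order-4 term: (14175/2)x^4
order-5 term: -17010x^3
order-6 term: 25515x^2
order-7 term: -21870x
order-8 term: 32805/4
the series for exp(-3D) f terminates at order 8
exp(-3D) f = (5/4)x^8 - 30x^7 + 315x^6 - 1890x^5 + (14175/2)x^4 - 17018x^3 + 25587x^2 - (44173/2)x + 33675/4

the result is g(x) = (5/4)x^8 - 30x^7 + 315x^6 - 1890x^5 + (14175/2)x^4 - 17018x^3 + 25587x^2 - (44173/2)x + 33675/4


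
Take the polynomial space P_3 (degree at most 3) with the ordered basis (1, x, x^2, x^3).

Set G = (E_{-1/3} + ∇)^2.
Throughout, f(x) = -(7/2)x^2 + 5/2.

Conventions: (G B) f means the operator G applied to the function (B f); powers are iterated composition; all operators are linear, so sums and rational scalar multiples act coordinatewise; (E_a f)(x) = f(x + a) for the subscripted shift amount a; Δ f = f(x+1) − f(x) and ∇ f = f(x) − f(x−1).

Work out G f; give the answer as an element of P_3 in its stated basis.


the result is g(x) = -(7/2)x^2 - (28/3)x + 101/18

E_{-1/3} f = -(7/2)x^2 + (7/3)x + 19/9
∇ f = -7x + 7/2
(E_{-1/3} + ∇) f = -(7/2)x^2 - (14/3)x + 101/18
E_{-1/3} (E_{-1/3} + ∇) f = -(7/2)x^2 - (7/3)x + 61/9
∇ (E_{-1/3} + ∇) f = -7x - 7/6
(E_{-1/3} + ∇) (E_{-1/3} + ∇) f = -(7/2)x^2 - (28/3)x + 101/18


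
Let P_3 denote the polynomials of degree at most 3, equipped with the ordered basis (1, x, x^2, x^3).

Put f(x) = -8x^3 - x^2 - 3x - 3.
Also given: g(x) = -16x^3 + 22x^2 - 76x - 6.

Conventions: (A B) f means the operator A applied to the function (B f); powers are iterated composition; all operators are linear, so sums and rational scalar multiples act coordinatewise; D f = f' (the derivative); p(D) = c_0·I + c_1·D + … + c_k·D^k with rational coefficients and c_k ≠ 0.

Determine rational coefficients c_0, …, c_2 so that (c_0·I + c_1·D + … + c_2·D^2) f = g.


D^0 f = -8x^3 - x^2 - 3x - 3
D^1 f = -24x^2 - 2x - 3
D^2 f = -48x - 2
matching coefficients of g against c_0 f + c_1 Df + … from the top degree down determines the c_i
solution: c_0 = 2, c_1 = -1, c_2 = 3/2

p(D) = 2·I − D + (3/2)·D^2, i.e. c_0 = 2, c_1 = -1, c_2 = 3/2


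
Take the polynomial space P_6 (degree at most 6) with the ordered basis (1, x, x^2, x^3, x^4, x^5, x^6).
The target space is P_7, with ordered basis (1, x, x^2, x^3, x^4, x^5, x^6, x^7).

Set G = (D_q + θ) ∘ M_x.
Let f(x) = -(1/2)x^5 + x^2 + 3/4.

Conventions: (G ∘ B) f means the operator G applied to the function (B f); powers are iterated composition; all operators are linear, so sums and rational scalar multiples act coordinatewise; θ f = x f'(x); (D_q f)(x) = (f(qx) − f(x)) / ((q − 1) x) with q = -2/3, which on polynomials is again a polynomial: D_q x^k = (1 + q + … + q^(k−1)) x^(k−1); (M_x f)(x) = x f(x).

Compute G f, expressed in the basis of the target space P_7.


g(x) = -3x^6 - (133/486)x^5 + 3x^3 + (7/9)x^2 + (3/4)x + 3/4

M_x f = -(1/2)x^6 + x^3 + (3/4)x
D_q M_x f = -(133/486)x^5 + (7/9)x^2 + 3/4
θ M_x f = -3x^6 + 3x^3 + (3/4)x
(D_q + θ) M_x f = -3x^6 - (133/486)x^5 + 3x^3 + (7/9)x^2 + (3/4)x + 3/4


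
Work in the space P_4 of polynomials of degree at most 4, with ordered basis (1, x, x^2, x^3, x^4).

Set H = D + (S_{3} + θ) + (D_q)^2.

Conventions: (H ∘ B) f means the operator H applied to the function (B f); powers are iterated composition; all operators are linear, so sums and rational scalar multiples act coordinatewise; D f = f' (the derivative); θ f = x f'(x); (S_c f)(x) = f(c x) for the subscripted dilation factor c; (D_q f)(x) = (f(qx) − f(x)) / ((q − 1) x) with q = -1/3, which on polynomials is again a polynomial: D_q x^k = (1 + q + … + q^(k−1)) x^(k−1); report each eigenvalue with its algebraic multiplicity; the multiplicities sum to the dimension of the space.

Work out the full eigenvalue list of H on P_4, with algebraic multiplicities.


λ = 1 (multiplicity 1), λ = 4 (multiplicity 1), λ = 11 (multiplicity 1), λ = 30 (multiplicity 1), λ = 85 (multiplicity 1)

image of 1: 1
image of x: 4x + 1
image of x^2: 11x^2 + 2x + 2/3
image of x^3: 30x^3 + 3x^2 + (14/27)x
image of x^4: 85x^4 + 4x^3 + (140/243)x^2
the matrix is upper triangular; its diagonal is (1, 4, 11, 30, 85)
for a triangular matrix the eigenvalues are the diagonal entries, with algebraic multiplicity their repetition count


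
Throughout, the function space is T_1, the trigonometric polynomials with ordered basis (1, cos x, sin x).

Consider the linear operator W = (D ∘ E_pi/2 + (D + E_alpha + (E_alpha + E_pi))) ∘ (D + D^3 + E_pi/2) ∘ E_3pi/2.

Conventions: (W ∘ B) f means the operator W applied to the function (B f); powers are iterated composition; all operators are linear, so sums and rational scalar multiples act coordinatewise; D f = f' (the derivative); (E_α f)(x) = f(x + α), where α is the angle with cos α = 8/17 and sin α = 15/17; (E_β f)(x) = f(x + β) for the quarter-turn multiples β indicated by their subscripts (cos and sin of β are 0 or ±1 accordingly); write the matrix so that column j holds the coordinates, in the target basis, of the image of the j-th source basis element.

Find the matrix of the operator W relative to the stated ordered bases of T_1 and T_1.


image of 1: 3
image of cos x: -(18/17)cos x - (47/17)sin x
image of sin x: (47/17)cos x - (18/17)sin x
each image's coordinates form column j of the matrix

the matrix is [[3, 0, 0]; [0, -18/17, 47/17]; [0, -47/17, -18/17]] (rows listed top to bottom)


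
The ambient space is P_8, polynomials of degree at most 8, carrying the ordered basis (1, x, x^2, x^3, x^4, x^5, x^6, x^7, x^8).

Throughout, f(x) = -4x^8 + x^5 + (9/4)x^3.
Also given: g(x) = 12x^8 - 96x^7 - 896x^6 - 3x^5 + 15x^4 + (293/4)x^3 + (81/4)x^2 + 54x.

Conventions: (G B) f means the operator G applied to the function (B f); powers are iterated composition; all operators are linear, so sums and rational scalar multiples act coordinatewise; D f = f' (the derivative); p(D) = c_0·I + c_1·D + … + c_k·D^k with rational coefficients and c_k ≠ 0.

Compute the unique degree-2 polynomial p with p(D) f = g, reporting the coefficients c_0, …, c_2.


D^0 f = -4x^8 + x^5 + (9/4)x^3
D^1 f = -32x^7 + 5x^4 + (27/4)x^2
D^2 f = -224x^6 + 20x^3 + (27/2)x
matching coefficients of g against c_0 f + c_1 Df + … from the top degree down determines the c_i
solution: c_0 = -3, c_1 = 3, c_2 = 4

c_0 = -3, c_1 = 3, c_2 = 4


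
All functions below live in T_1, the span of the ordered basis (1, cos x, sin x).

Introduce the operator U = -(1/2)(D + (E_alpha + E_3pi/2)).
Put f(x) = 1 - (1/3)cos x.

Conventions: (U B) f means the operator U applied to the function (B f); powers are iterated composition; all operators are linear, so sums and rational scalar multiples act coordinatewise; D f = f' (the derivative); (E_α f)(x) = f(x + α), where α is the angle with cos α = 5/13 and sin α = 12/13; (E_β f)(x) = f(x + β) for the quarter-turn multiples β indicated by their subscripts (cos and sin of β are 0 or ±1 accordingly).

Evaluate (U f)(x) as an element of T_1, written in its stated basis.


D f = (1/3)sin x
E_alpha f = 1 - (5/39)cos x + (4/13)sin x
E_3pi/2 f = 1 - (1/3)sin x
(E_alpha + E_3pi/2) f = 2 - (5/39)cos x - (1/39)sin x
(D + (E_alpha + E_3pi/2)) f = 2 - (5/39)cos x + (4/13)sin x
(-(1/2)(D + (E_alpha + E_3pi/2))) f = -1 + (5/78)cos x - (2/13)sin x

g(x) = -1 + (5/78)cos x - (2/13)sin x


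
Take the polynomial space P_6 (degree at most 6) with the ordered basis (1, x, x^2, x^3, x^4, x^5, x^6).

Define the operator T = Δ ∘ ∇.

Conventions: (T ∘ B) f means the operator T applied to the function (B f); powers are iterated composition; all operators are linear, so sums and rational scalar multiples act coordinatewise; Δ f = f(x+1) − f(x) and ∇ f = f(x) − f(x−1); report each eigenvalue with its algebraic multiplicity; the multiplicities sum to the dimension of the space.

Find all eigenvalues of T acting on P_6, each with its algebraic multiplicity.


image of 1: 0
image of x: 0
image of x^2: 2
image of x^3: 6x
image of x^4: 12x^2 + 2
image of x^5: 20x^3 + 10x
image of x^6: 30x^4 + 30x^2 + 2
the matrix is upper triangular; its diagonal is (0, 0, 0, 0, 0, 0, 0)
for a triangular matrix the eigenvalues are the diagonal entries, with algebraic multiplicity their repetition count

λ = 0 (multiplicity 7)


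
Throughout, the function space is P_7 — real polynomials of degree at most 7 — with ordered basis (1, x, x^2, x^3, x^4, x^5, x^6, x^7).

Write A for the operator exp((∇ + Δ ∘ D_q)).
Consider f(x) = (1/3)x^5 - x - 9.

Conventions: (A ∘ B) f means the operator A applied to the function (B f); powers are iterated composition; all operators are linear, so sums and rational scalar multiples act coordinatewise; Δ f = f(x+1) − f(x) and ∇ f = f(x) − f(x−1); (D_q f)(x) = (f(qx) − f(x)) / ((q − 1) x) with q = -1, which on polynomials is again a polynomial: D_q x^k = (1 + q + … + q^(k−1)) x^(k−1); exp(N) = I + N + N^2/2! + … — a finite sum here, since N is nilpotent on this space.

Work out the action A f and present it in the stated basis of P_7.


order-1 term: (5/3)x^4 - 2x^3 + (16/3)x^2 - (1/3)x - 1/3
order-2 term: (10/3)x^3 - 8x^2 + (29/3)x - 17/3
order-3 term: (10/3)x^2 - (58/9)x + 73/9
order-4 term: (5/3)x - 22/9
order-5 term: 1/3
the series for exp((∇ + Δ ∘ D_q)) f terminates at order 5
exp((∇ + Δ ∘ D_q)) f = (1/3)x^5 + (5/3)x^4 + (4/3)x^3 + (2/3)x^2 + (32/9)x - 9

g(x) = (1/3)x^5 + (5/3)x^4 + (4/3)x^3 + (2/3)x^2 + (32/9)x - 9


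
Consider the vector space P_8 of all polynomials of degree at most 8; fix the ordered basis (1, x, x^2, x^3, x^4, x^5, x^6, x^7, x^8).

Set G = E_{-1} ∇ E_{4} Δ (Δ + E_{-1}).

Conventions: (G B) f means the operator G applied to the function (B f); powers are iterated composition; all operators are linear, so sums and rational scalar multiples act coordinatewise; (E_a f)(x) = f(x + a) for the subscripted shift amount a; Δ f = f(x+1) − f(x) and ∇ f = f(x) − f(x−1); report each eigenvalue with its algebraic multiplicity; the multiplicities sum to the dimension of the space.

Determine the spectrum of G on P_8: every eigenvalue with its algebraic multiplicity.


image of 1: 0
image of x: 0
image of x^2: 2
image of x^3: 6x + 18
image of x^4: 12x^2 + 72x + 134
image of x^5: 20x^3 + 180x^2 + 670x + 930
image of x^6: 30x^4 + 360x^3 + 2010x^2 + 5580x + 6062
image of x^7: 42x^5 + 630x^4 + 4690x^3 + 19530x^2 + 42434x + 37338
image of x^8: 56x^6 + 1008x^5 + 9380x^4 + 52080x^3 + 169736x^2 + 298704x + 219494
the matrix is upper triangular; its diagonal is (0, 0, 0, 0, 0, 0, 0, 0, 0)
for a triangular matrix the eigenvalues are the diagonal entries, with algebraic multiplicity their repetition count

λ = 0 (multiplicity 9)


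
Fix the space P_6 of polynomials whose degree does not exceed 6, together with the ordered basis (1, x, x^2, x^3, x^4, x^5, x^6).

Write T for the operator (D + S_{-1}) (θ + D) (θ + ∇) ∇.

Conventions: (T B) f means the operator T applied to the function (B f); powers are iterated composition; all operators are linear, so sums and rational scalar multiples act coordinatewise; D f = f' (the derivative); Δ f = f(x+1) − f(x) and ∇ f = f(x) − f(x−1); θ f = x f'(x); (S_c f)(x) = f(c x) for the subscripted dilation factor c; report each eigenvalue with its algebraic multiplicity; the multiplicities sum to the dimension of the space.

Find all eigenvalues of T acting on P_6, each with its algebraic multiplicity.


λ = 0 (multiplicity 7)

image of 1: 0
image of x: 0
image of x^2: -2x + 4
image of x^3: 12x^2 + 9x + 18
image of x^4: -36x^3 + 144x^2 + 92x - 40
image of x^5: 80x^4 + 270x^3 + 40x^2 - 205x + 50
image of x^6: -150x^5 + 780x^4 + 420x^3 - 720x^2 + 174x + 12
the matrix is upper triangular; its diagonal is (0, 0, 0, 0, 0, 0, 0)
for a triangular matrix the eigenvalues are the diagonal entries, with algebraic multiplicity their repetition count


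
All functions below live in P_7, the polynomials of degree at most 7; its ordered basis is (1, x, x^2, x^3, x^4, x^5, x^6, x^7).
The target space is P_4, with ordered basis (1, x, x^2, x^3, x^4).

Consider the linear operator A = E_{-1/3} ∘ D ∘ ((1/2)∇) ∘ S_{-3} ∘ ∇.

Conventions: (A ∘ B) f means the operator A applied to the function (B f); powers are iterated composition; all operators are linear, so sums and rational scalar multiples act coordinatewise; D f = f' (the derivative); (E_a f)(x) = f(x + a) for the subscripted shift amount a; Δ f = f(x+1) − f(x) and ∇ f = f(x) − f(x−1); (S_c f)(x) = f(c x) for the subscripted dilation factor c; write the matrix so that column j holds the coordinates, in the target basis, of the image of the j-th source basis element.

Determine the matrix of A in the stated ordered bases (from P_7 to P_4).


image of 1: 0
image of x: 0
image of x^2: 0
image of x^3: 27
image of x^4: -324x + 216
image of x^5: 2430x^2 - 3240x + 1305
image of x^6: -14580x^3 + 29160x^2 - 23490x + 7020
image of x^7: 76545x^4 - 204120x^3 + 246645x^2 - 147420x + 35343
each image's coordinates form column j of the matrix

the matrix is [[0, 0, 0, 27, 216, 1305, 7020, 35343]; [0, 0, 0, 0, -324, -3240, -23490, -147420]; [0, 0, 0, 0, 0, 2430, 29160, 246645]; [0, 0, 0, 0, 0, 0, -14580, -204120]; [0, 0, 0, 0, 0, 0, 0, 76545]] (rows listed top to bottom)


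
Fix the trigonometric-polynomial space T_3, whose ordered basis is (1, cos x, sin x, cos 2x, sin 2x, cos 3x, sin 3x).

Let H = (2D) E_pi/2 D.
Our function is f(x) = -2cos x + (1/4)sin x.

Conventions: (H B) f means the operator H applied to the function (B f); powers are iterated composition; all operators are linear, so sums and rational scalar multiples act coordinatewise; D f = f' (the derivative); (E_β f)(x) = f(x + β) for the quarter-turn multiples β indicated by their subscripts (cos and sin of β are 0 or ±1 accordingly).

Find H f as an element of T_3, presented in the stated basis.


the image equals g(x) = -(1/2)cos x - 4sin x

D f = (1/4)cos x + 2sin x
E_pi/2 D f = 2cos x - (1/4)sin x
D E_pi/2 D f = -(1/4)cos x - 2sin x
(2D) E_pi/2 D f = -(1/2)cos x - 4sin x


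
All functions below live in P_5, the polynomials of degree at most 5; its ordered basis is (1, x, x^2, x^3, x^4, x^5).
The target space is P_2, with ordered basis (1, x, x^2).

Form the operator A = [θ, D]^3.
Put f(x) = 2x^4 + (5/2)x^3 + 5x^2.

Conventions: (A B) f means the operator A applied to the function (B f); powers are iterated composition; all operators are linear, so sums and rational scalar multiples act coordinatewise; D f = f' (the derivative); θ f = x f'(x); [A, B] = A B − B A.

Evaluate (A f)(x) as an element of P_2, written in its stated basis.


the result is g(x) = -48x - 15

D f = 8x^3 + (15/2)x^2 + 10x
θ D f = 24x^3 + 15x^2 + 10x
θ f = 8x^4 + (15/2)x^3 + 10x^2
D θ f = 32x^3 + (45/2)x^2 + 20x
[θ, D] f = -8x^3 - (15/2)x^2 - 10x
D [θ, D] f = -24x^2 - 15x - 10
θ D [θ, D] f = -48x^2 - 15x
θ [θ, D] f = -24x^3 - 15x^2 - 10x
D θ [θ, D] f = -72x^2 - 30x - 10
[θ, D] [θ, D] f = 24x^2 + 15x + 10
D [θ, D] [θ, D] f = 48x + 15
θ D [θ, D] [θ, D] f = 48x
θ [θ, D] [θ, D] f = 48x^2 + 15x
D θ [θ, D] [θ, D] f = 96x + 15
[θ, D] [θ, D] [θ, D] f = -48x - 15


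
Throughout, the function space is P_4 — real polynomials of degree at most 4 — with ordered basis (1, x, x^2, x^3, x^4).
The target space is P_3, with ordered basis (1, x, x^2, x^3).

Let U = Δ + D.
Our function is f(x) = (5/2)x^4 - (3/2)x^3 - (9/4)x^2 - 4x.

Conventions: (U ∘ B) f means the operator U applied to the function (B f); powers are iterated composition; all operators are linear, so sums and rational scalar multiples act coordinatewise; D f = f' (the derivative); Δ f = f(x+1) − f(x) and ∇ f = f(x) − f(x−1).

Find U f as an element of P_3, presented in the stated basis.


Δ f = 10x^3 + (21/2)x^2 + x - 21/4
D f = 10x^3 - (9/2)x^2 - (9/2)x - 4
(Δ + D) f = 20x^3 + 6x^2 - (7/2)x - 37/4

g(x) = 20x^3 + 6x^2 - (7/2)x - 37/4


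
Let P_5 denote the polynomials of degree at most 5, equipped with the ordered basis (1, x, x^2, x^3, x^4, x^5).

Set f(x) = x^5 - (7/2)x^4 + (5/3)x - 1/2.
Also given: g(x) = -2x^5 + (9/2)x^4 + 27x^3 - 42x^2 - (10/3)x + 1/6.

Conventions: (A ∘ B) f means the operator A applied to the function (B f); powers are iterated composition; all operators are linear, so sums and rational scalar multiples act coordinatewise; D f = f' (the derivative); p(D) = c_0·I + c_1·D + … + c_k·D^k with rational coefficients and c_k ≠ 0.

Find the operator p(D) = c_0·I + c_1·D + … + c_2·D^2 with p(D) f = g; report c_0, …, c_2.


c_0 = -2, c_1 = -1/2, c_2 = 1

D^0 f = x^5 - (7/2)x^4 + (5/3)x - 1/2
D^1 f = 5x^4 - 14x^3 + 5/3
D^2 f = 20x^3 - 42x^2
matching coefficients of g against c_0 f + c_1 Df + … from the top degree down determines the c_i
solution: c_0 = -2, c_1 = -1/2, c_2 = 1


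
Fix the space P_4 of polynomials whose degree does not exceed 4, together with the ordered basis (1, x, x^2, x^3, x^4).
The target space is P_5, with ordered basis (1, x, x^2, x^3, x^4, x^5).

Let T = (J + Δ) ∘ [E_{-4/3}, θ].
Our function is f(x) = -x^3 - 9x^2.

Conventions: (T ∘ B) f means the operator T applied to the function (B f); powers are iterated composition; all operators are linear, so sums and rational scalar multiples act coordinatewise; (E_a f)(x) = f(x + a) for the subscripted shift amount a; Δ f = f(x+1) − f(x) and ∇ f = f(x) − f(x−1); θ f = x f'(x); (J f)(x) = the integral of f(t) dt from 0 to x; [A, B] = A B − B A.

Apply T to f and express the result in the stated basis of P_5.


θ f = -3x^3 - 18x^2
E_{-4/3} θ f = -3x^3 - 6x^2 + 32x - 224/9
E_{-4/3} f = -x^3 - 5x^2 + (56/3)x - 368/27
θ E_{-4/3} f = -3x^3 - 10x^2 + (56/3)x
[E_{-4/3}, θ] f = 4x^2 + (40/3)x - 224/9
J [E_{-4/3}, θ] f = (4/3)x^3 + (20/3)x^2 - (224/9)x
Δ [E_{-4/3}, θ] f = 8x + 52/3
(J + Δ) [E_{-4/3}, θ] f = (4/3)x^3 + (20/3)x^2 - (152/9)x + 52/3

the result is g(x) = (4/3)x^3 + (20/3)x^2 - (152/9)x + 52/3
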